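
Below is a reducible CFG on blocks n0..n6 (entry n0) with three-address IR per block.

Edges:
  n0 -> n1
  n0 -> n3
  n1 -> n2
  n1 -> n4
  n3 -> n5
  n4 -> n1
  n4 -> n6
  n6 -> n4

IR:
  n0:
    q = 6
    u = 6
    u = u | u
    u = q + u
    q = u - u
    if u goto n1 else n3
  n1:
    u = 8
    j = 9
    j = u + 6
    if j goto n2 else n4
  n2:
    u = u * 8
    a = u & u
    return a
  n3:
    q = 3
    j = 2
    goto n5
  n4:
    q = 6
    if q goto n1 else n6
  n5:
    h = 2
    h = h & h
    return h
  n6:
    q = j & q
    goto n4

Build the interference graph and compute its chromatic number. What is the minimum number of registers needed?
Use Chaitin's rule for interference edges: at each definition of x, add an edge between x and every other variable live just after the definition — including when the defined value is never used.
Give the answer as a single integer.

Answer: 3

Derivation:
def/use:
  n0 def {q,u} use ∅
  n1 def {j,u} use ∅
  n2 def {a,u} use {u}
  n3 def {j,q} use ∅
  n4 def {q} use ∅
  n5 def {h} use ∅
  n6 def {q} use {j,q}

Liveness:
  n0 li=∅ lo=∅
  n1 li=∅ lo={j,u}
  n2 li={u} lo=∅
  n3 li=∅ lo=∅
  n4 li={j} lo={j,q}
  n5 li=∅ lo=∅
  n6 li={j,q} lo={j}

Interference:
  a↔∅
  h↔∅
  j↔{q,u}
  q↔{j,u}
  u↔{j,q}

Registers:
  lower bound: {j,q,u} mutually conflict ⇒ χ ≥ 3
  assign a→R0 h→R0 j→R0 q→R1 u→R2 — no edge inside a register ⇒ χ ≤ 3
  χ = 3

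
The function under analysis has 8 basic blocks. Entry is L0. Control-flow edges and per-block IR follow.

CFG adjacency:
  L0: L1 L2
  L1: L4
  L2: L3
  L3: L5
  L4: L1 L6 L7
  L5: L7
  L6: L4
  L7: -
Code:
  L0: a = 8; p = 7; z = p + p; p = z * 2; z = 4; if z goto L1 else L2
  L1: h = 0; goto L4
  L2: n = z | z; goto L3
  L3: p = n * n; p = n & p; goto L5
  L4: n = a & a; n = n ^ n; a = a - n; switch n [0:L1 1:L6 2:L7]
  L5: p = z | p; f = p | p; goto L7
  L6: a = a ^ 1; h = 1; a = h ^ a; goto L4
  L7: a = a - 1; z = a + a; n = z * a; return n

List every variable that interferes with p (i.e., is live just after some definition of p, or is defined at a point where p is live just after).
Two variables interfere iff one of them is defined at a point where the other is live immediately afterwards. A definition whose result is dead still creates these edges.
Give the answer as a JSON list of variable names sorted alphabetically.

Block summaries:
  L0: {a,p,z} / ∅
  L1: {h} / ∅
  L2: {n} / {z}
  L3: {p} / {n}
  L4: {a,n} / {a}
  L5: {f,p} / {p,z}
  L6: {a,h} / {a}
  L7: {a,n,z} / {a}

Backward fixpoint:
  L0: in=∅ out={a,z}
  L1: in={a} out={a}
  L2: in={a,z} out={a,n,z}
  L3: in={a,n,z} out={a,p,z}
  L4: in={a} out={a}
  L5: in={a,p,z} out={a}
  L6: in={a} out={a}
  L7: in={a} out=∅

Interfere edges:
  a: {f,h,n,p,z}
  f: {a}
  h: {a}
  n: {a,p,z}
  p: {a,n,z}
  z: {a,n,p}

N(p) = ["a", "n", "z"]

Answer: ["a", "n", "z"]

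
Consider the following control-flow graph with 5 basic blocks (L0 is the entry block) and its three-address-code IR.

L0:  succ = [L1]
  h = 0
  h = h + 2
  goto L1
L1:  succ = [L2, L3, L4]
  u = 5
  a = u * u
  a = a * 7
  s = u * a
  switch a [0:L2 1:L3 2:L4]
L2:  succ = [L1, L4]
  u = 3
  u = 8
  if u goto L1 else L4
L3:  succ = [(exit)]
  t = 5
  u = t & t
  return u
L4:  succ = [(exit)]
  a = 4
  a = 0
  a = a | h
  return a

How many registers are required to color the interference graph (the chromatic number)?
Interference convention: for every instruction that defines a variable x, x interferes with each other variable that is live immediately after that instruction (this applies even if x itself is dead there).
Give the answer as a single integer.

Answer: 3

Working:
Per-block:
  L0 def {h} use ∅
  L1 def {a,s,u} use ∅
  L2 def {u} use ∅
  L3 def {t,u} use ∅
  L4 def {a} use {h}

Liveness:
  live L0: ∅→{h}
  live L1: {h}→{h}
  live L2: {h}→{h}
  live L3: ∅→∅
  live L4: {h}→∅

Interfere edges:
  a: {h,s,u}
  h: {a,s,u}
  s: {a,h}
  t: ∅
  u: {a,h}

Colouring:
  {a,h,s} pairwise interfere (3-clique) ⇒ χ ≥ 3
  3-colouring: r0={a,t}  r1={h}  r2={s,u}
  χ = 3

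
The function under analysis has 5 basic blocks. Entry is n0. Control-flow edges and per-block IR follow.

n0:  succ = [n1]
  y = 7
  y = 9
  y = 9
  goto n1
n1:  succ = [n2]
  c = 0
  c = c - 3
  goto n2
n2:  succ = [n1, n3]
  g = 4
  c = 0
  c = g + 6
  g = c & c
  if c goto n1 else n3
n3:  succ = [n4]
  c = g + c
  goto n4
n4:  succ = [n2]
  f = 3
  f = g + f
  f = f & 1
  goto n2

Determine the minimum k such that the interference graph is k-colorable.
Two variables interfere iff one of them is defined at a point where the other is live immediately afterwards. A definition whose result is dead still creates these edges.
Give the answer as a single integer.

Answer: 2

Analysis:
Block summaries:
  n0 def {y} use ∅
  n1 def {c} use ∅
  n2 def {c,g} use ∅
  n3 def {c} use {c,g}
  n4 def {f} use {g}

Liveness:
  live n0: ∅→∅
  live n1: ∅→∅
  live n2: ∅→{c,g}
  live n3: {c,g}→{g}
  live n4: {g}→∅

Conflict graph:
  c↔{g}
  f↔{g}
  g↔{c,f}
  y↔∅

Colouring:
  lower bound: {c,g} mutually conflict ⇒ χ ≥ 2
  2-colouring: R0={g,y}  R1={c,f}
  χ = 2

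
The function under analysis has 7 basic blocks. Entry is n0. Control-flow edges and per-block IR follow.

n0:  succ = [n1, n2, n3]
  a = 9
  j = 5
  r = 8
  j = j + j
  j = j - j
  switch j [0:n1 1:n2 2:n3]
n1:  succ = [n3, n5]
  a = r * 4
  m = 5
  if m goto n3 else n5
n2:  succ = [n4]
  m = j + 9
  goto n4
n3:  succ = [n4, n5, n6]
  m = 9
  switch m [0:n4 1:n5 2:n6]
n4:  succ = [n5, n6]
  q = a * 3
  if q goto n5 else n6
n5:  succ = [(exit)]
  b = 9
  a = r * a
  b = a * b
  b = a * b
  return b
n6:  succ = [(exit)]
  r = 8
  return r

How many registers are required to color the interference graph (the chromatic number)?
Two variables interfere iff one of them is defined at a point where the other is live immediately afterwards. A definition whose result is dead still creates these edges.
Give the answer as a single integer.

Answer: 3

Working:
def/use:
  n0: {a,j,r} / ∅
  n1: {a,m} / {r}
  n2: {m} / {j}
  n3: {m} / ∅
  n4: {q} / {a}
  n5: {a,b} / {a,r}
  n6: {r} / ∅

Live sets:
  n0 li=∅ lo={a,j,r}
  n1 li={r} lo={a,r}
  n2 li={a,j,r} lo={a,r}
  n3 li={a,r} lo={a,r}
  n4 li={a,r} lo={a,r}
  n5 li={a,r} lo=∅
  n6 li=∅ lo=∅

Interfere edges:
  a — {b,j,m,q,r}
  b — {a,r}
  j — {a,r}
  m — {a,r}
  q — {a,r}
  r — {a,b,j,m,q}

Chromatic number:
  clique {a,b,r} ⇒ need ≥ 3
  3-colouring: R0={a}  R1={r}  R2={b,j,m,q}
  χ = 3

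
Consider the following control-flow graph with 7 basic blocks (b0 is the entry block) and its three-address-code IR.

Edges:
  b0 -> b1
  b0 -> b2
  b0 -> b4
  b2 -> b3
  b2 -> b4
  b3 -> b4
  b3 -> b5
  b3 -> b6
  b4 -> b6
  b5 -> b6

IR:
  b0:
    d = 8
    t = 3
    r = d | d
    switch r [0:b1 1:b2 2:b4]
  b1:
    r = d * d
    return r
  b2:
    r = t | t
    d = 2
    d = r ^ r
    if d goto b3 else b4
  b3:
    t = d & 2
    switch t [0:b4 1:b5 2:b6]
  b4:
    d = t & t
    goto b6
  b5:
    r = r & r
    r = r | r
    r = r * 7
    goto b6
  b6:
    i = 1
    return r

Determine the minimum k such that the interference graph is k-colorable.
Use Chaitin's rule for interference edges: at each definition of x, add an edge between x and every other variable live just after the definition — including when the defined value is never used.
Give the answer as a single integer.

Answer: 3

Working:
Per-block:
  b0: def={d,r,t} ue=∅
  b1: def={r} ue={d}
  b2: def={d,r} ue={t}
  b3: def={t} ue={d}
  b4: def={d} ue={t}
  b5: def={r} ue={r}
  b6: def={i} ue={r}

Backward fixpoint:
  live b0: ∅→{d,r,t}
  live b1: {d}→∅
  live b2: {t}→{d,r,t}
  live b3: {d,r}→{r,t}
  live b4: {r,t}→{r}
  live b5: {r}→{r}
  live b6: {r}→∅

Conflict graph:
  d↔{r,t}
  i↔{r}
  r↔{d,i,t}
  t↔{d,r}

Colouring:
  {d,r,t} pairwise interfere (3-clique) ⇒ χ ≥ 3
  assign d→R1 i→R1 r→R0 t→R2 — no edge inside a register ⇒ χ ≤ 3
  χ = 3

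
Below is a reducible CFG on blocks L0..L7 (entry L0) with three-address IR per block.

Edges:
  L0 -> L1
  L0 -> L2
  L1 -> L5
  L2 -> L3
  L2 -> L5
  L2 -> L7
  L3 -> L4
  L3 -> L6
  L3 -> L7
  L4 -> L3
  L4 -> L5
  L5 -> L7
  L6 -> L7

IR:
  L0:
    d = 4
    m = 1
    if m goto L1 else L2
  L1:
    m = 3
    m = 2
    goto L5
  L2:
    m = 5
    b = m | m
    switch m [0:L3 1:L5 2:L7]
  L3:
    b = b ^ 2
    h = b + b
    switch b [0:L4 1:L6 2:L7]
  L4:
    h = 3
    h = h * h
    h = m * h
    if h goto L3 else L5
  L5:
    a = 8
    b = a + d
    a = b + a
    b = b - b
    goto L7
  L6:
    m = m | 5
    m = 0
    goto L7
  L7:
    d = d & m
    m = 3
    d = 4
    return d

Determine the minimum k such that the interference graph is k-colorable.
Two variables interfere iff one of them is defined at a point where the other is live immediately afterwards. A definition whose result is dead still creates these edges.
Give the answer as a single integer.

Block summaries:
  L0: def={d,m} ue=∅
  L1: def={m} ue=∅
  L2: def={b,m} ue=∅
  L3: def={b,h} ue={b}
  L4: def={h} ue={m}
  L5: def={a,b} ue={d}
  L6: def={m} ue={m}
  L7: def={d,m} ue={d,m}

Backward fixpoint:
  L0: in=∅ out={d}
  L1: in={d} out={d,m}
  L2: in={d} out={b,d,m}
  L3: in={b,d,m} out={b,d,m}
  L4: in={b,d,m} out={b,d,m}
  L5: in={d,m} out={d,m}
  L6: in={d,m} out={d,m}
  L7: in={d,m} out=∅

Interference:
  a: {b,d,m}
  b: {a,d,h,m}
  d: {a,b,h,m}
  h: {b,d,m}
  m: {a,b,d,h}

Chromatic number:
  clique {a,b,d,m} ⇒ need ≥ 4
  4-colouring: r0={b}  r1={d}  r2={m}  r3={a,h}
  χ = 4

Answer: 4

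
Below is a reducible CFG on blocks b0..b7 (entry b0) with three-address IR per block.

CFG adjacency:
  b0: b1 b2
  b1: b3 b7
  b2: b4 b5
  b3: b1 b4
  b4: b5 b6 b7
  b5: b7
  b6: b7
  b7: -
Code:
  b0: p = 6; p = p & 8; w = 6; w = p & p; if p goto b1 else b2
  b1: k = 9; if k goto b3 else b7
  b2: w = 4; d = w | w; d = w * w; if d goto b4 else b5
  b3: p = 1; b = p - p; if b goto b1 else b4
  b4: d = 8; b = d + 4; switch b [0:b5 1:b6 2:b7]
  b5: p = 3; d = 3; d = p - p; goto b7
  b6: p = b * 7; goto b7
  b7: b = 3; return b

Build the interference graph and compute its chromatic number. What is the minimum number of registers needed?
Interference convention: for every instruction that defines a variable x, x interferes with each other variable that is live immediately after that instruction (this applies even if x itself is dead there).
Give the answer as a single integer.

Answer: 3

Derivation:
Per-block:
  b0: def={p,w} ue=∅
  b1: def={k} ue=∅
  b2: def={d,w} ue=∅
  b3: def={b,p} ue=∅
  b4: def={b,d} ue=∅
  b5: def={d,p} ue=∅
  b6: def={p} ue={b}
  b7: def={b} ue=∅

Liveness:
  live b0: ∅→∅
  live b1: ∅→∅
  live b2: ∅→∅
  live b3: ∅→∅
  live b4: ∅→{b}
  live b5: ∅→∅
  live b6: {b}→∅
  live b7: ∅→∅

Conflict graph:
  b↔∅
  d↔{p,w}
  k↔∅
  p↔{d,w}
  w↔{d,p}

Registers:
  lower bound: {d,p,w} mutually conflict ⇒ χ ≥ 3
  3-colouring: R0={b,d,k}  R1={p}  R2={w}
  χ = 3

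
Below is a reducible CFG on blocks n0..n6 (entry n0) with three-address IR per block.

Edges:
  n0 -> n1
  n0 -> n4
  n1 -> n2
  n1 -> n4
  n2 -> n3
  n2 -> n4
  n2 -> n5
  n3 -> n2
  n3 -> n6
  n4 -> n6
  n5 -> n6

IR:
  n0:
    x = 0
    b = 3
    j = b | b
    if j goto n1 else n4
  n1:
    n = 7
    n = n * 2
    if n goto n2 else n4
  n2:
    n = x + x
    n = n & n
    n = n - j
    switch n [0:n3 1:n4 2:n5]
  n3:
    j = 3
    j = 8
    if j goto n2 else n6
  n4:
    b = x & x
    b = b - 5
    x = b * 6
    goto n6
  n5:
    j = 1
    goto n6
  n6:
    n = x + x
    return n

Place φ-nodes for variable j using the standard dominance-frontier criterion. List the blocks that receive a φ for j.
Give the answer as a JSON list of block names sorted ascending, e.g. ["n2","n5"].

Answer: ["n2", "n4", "n6"]

Working:
idom tree: n1←n0 n2←n1 n3←n2 n4←n0 n5←n2 n6←n0
Join-block Dom:
  n2: preds {n1,n3}: {n0,n1} ∩ {n0,n1,n2,n3} = {n0,n1}; idom=n1
  n4: preds {n0,n1,n2}: {n0} ∩ {n0,n1} ∩ {n0,n1,n2} = {n0}; idom=n0
  n6: preds {n3,n4,n5}: {n0,n1,n2,n3} ∩ {n0,n4} ∩ {n0,n1,n2,n5} = {n0}; idom=n0

DF walk-up:
  n2←n1: walk · to n1
  n2←n3: walk n3→n2 to n1
  n4←n0: walk · to n0
  n4←n1: walk n1 to n0
  n4←n2: walk n2→n1 to n0
  n6←n3: walk n3→n2→n1 to n0
  n6←n4: walk n4 to n0
  n6←n5: walk n5→n2→n1 to n0
  DF(n0)=∅
  DF(n1)={n4,n6}
  DF(n2)={n2,n4,n6}
  DF(n3)={n2,n6}
  DF(n4)={n6}
  DF(n5)={n6}
  DF(n6)=∅

φ for j: defs {n0,n3,n5}
  DF⁺ = {n2,n4,n6}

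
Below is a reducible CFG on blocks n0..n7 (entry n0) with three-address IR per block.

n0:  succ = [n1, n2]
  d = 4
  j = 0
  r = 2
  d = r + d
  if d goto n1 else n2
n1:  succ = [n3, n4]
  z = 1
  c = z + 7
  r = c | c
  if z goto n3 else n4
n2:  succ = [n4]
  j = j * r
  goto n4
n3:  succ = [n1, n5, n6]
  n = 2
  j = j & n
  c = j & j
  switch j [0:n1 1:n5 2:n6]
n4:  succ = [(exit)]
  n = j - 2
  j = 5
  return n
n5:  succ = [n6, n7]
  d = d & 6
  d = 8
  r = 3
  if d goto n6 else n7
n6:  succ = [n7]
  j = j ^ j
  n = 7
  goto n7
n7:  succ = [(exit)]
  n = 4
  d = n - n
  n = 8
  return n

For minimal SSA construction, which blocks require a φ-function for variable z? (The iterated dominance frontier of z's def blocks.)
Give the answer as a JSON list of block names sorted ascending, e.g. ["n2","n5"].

Answer: ["n1", "n4"]

Working:
idom tree: n1←n0 n2←n0 n3←n1 n4←n0 n5←n3 n6←n3 n7←n3
Dom∩ at merges:
  n1: preds {n0,n3}: {n0} ∩ {n0,n1,n3} = {n0}; idom=n0
  n4: preds {n1,n2}: {n0,n1} ∩ {n0,n2} = {n0}; idom=n0
  n6: preds {n3,n5}: {n0,n1,n3} ∩ {n0,n1,n3,n5} = {n0,n1,n3}; idom=n3
  n7: preds {n5,n6}: {n0,n1,n3,n5} ∩ {n0,n1,n3,n6} = {n0,n1,n3}; idom=n3

DF derivation:
  join n1 pred n0: · stop@n0
  join n1 pred n3: n3→n1 stop@n0
  join n4 pred n1: n1 stop@n0
  join n4 pred n2: n2 stop@n0
  join n6 pred n3: · stop@n3
  join n6 pred n5: n5 stop@n3
  join n7 pred n5: n5 stop@n3
  join n7 pred n6: n6 stop@n3
  n0: DF=∅
  n1: DF={n1,n4}
  n2: DF={n4}
  n3: DF={n1}
  n4: DF=∅
  n5: DF={n6,n7}
  n6: DF={n7}
  n7: DF=∅

φ for z: defs {n1}
  DF⁺ = {n1,n4}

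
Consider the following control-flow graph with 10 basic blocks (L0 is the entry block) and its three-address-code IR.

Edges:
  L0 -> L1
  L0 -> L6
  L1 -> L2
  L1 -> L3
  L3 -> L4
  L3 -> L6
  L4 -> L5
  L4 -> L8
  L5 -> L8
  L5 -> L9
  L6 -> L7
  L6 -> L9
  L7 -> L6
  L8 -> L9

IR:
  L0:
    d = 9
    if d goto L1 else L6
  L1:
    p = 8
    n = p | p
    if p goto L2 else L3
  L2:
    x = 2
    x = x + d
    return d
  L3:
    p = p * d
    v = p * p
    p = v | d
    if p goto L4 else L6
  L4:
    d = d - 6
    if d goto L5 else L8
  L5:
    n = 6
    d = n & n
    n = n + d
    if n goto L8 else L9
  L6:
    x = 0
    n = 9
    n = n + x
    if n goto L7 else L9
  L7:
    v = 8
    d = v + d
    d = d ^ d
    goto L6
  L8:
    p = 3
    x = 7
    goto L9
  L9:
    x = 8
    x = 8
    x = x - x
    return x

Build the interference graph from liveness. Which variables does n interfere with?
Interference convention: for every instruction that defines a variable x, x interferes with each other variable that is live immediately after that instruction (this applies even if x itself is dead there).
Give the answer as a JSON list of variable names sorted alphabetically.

Block summaries:
  L0: def={d} ue=∅
  L1: def={n,p} ue=∅
  L2: def={x} ue={d}
  L3: def={p,v} ue={d,p}
  L4: def={d} ue={d}
  L5: def={d,n} ue=∅
  L6: def={n,x} ue=∅
  L7: def={d,v} ue={d}
  L8: def={p,x} ue=∅
  L9: def={x} ue=∅

Liveness:
  L0: in=∅ out={d}
  L1: in={d} out={d,p}
  L2: in={d} out=∅
  L3: in={d,p} out={d}
  L4: in={d} out=∅
  L5: in=∅ out=∅
  L6: in={d} out={d}
  L7: in={d} out={d}
  L8: in=∅ out=∅
  L9: in=∅ out=∅

Interfere edges:
  d: {n,p,v,x}
  n: {d,p,x}
  p: {d,n}
  v: {d}
  x: {d,n}

N(n) = ["d", "p", "x"]

Answer: ["d", "p", "x"]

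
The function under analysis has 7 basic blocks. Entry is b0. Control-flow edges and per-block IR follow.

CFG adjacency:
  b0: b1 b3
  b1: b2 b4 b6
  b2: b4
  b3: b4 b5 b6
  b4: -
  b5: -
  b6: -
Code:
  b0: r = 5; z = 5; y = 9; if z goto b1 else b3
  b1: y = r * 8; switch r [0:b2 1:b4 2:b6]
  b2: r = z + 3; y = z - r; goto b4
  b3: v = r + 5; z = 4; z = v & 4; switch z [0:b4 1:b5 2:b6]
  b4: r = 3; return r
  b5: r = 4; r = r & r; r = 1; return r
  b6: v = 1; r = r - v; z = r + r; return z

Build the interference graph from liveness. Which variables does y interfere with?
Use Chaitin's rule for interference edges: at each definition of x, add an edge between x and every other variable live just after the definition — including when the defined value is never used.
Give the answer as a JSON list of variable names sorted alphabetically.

Answer: ["r", "z"]

Working:
def/use:
  b0 def {r,y,z} use ∅
  b1 def {y} use {r}
  b2 def {r,y} use {z}
  b3 def {v,z} use {r}
  b4 def {r} use ∅
  b5 def {r} use ∅
  b6 def {r,v,z} use {r}

Backward fixpoint:
  live b0: ∅→{r,z}
  live b1: {r,z}→{r,z}
  live b2: {z}→∅
  live b3: {r}→{r}
  live b4: ∅→∅
  live b5: ∅→∅
  live b6: {r}→∅

Interference:
  r: {v,y,z}
  v: {r,z}
  y: {r,z}
  z: {r,v,y}

N(y) = ["r", "z"]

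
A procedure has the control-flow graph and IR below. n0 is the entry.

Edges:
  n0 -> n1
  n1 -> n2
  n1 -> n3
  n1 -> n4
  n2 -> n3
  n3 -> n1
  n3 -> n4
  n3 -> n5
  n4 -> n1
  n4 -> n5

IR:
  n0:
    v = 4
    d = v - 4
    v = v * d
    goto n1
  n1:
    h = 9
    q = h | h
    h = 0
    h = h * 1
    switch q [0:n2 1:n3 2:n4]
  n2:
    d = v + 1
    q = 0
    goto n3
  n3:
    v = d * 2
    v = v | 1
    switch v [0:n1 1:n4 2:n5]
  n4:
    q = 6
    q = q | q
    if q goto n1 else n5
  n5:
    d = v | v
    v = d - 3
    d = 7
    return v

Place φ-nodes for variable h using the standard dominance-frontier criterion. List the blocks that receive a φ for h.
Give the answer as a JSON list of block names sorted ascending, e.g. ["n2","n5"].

Answer: ["n1"]

Derivation:
idom tree: n1←n0 n2←n1 n3←n1 n4←n1 n5←n1
Dom∩ at merges:
  n1: preds {n0,n3,n4}: {n0} ∩ {n0,n1,n3} ∩ {n0,n1,n4} = {n0}; idom=n0
  n3: preds {n1,n2}: {n0,n1} ∩ {n0,n1,n2} = {n0,n1}; idom=n1
  n4: preds {n1,n3}: {n0,n1} ∩ {n0,n1,n3} = {n0,n1}; idom=n1
  n5: preds {n3,n4}: {n0,n1,n3} ∩ {n0,n1,n4} = {n0,n1}; idom=n1

Frontier:
  n1←n0: walk · to n0
  n1←n3: walk n3→n1 to n0
  n1←n4: walk n4→n1 to n0
  n3←n1: walk · to n1
  n3←n2: walk n2 to n1
  n4←n1: walk · to n1
  n4←n3: walk n3 to n1
  n5←n3: walk n3 to n1
  n5←n4: walk n4 to n1
  n0: DF=∅
  n1: DF={n1}
  n2: DF={n3}
  n3: DF={n1,n4,n5}
  n4: DF={n1,n5}
  n5: DF=∅

φ for h: defs {n1}
  DF⁺ = {n1}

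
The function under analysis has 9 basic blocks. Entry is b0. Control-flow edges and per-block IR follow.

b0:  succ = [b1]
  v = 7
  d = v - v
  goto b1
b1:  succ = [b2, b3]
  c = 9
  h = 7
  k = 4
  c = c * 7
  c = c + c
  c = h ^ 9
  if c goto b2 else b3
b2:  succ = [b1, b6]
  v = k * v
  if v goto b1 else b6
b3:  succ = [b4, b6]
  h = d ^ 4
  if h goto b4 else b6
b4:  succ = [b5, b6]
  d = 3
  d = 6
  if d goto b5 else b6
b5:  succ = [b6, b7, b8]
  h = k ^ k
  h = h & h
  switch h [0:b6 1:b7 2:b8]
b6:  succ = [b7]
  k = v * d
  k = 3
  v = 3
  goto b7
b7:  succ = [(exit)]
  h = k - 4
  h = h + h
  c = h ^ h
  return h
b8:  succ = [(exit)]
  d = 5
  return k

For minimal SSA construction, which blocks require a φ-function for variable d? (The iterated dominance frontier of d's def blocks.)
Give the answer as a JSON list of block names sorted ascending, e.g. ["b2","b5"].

idom tree: b1←b0 b2←b1 b3←b1 b4←b3 b5←b4 b6←b1 b7←b1 b8←b5
Dom∩ at merges:
  b1: preds {b0,b2}: {b0} ∩ {b0,b1,b2} = {b0}; idom=b0
  b6: preds {b2,b3,b4,b5}: {b0,b1,b2} ∩ {b0,b1,b3} ∩ {b0,b1,b3,b4} ∩ {b0,b1,b3,b4,b5} = {b0,b1}; idom=b1
  b7: preds {b5,b6}: {b0,b1,b3,b4,b5} ∩ {b0,b1,b6} = {b0,b1}; idom=b1

DF walk-up:
  join b1 pred b0: · stop@b0
  join b1 pred b2: b2→b1 stop@b0
  join b6 pred b2: b2 stop@b1
  join b6 pred b3: b3 stop@b1
  join b6 pred b4: b4→b3 stop@b1
  join b6 pred b5: b5→b4→b3 stop@b1
  join b7 pred b5: b5→b4→b3 stop@b1
  join b7 pred b6: b6 stop@b1
  DF(b0)=∅
  DF(b1)={b1}
  DF(b2)={b1,b6}
  DF(b3)={b6,b7}
  DF(b4)={b6,b7}
  DF(b5)={b6,b7}
  DF(b6)={b7}
  DF(b7)=∅
  DF(b8)=∅

φ for d: defs {b0,b4,b8}
  DF⁺ = {b6,b7}

Answer: ["b6", "b7"]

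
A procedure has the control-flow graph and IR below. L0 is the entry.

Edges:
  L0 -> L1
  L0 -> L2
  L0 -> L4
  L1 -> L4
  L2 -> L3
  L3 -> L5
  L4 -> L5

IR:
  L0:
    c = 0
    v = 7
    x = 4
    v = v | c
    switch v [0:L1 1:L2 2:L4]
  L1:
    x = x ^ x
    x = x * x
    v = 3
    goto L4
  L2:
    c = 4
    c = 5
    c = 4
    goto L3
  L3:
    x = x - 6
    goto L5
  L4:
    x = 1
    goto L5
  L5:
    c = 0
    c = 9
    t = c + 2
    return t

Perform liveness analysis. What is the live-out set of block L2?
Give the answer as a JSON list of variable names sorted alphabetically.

Answer: ["x"]

Derivation:
Block summaries:
  L0 def {c,v,x} use ∅
  L1 def {v,x} use {x}
  L2 def {c} use ∅
  L3 def {x} use {x}
  L4 def {x} use ∅
  L5 def {c,t} use ∅

Live sets:
  L0 li=∅ lo={x}
  L1 li={x} lo=∅
  L2 li={x} lo={x}
  L3 li={x} lo=∅
  L4 li=∅ lo=∅
  L5 li=∅ lo=∅

live-out(L2) = ["x"]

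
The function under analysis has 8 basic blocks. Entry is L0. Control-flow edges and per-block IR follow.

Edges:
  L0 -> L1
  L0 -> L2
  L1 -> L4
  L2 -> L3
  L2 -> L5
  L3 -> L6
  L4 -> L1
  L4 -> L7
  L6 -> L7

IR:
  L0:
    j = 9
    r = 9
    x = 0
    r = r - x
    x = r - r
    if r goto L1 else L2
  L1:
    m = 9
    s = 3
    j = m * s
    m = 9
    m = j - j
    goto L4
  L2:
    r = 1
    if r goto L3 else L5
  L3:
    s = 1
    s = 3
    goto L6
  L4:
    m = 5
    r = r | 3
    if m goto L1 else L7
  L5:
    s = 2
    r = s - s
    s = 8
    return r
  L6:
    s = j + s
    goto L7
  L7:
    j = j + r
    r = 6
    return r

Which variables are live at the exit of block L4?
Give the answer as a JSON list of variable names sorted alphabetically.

def/use:
  L0: {j,r,x} / ∅
  L1: {j,m,s} / ∅
  L2: {r} / ∅
  L3: {s} / ∅
  L4: {m,r} / {r}
  L5: {r,s} / ∅
  L6: {s} / {j,s}
  L7: {j,r} / {j,r}

Liveness:
  L0: in=∅ out={j,r}
  L1: in={r} out={j,r}
  L2: in={j} out={j,r}
  L3: in={j,r} out={j,r,s}
  L4: in={j,r} out={j,r}
  L5: in=∅ out=∅
  L6: in={j,r,s} out={j,r}
  L7: in={j,r} out=∅

live-out(L4) = ["j", "r"]

Answer: ["j", "r"]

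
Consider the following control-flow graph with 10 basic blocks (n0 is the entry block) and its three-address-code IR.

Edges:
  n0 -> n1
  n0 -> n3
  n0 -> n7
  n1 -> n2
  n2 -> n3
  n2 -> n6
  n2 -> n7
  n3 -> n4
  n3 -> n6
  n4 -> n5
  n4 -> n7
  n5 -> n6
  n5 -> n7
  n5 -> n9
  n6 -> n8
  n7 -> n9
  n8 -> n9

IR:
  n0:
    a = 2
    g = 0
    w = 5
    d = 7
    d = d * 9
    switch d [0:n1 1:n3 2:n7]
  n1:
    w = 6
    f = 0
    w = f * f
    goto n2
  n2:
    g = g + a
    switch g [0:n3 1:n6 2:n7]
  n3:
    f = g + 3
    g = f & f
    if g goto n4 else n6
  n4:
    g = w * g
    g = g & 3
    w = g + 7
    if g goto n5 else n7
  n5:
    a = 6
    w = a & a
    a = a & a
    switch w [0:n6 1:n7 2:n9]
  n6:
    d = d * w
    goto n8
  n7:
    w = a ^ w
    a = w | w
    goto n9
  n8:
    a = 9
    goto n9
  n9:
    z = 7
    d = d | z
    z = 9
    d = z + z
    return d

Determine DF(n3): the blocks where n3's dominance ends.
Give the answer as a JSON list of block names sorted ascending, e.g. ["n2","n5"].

Answer: ["n6", "n7", "n9"]

Working:
idom tree: n1←n0 n2←n1 n3←n0 n4←n3 n5←n4 n6←n0 n7←n0 n8←n6 n9←n0
Join-block Dom:
  n3: preds {n0,n2}: {n0} ∩ {n0,n1,n2} = {n0}; idom=n0
  n6: preds {n2,n3,n5}: {n0,n1,n2} ∩ {n0,n3} ∩ {n0,n3,n4,n5} = {n0}; idom=n0
  n7: preds {n0,n2,n4,n5}: {n0} ∩ {n0,n1,n2} ∩ {n0,n3,n4} ∩ {n0,n3,n4,n5} = {n0}; idom=n0
  n9: preds {n5,n7,n8}: {n0,n3,n4,n5} ∩ {n0,n7} ∩ {n0,n6,n8} = {n0}; idom=n0

Frontier:
  n3←n0: walk · to n0
  n3←n2: walk n2→n1 to n0
  n6←n2: walk n2→n1 to n0
  n6←n3: walk n3 to n0
  n6←n5: walk n5→n4→n3 to n0
  n7←n0: walk · to n0
  n7←n2: walk n2→n1 to n0
  n7←n4: walk n4→n3 to n0
  n7←n5: walk n5→n4→n3 to n0
  n9←n5: walk n5→n4→n3 to n0
  n9←n7: walk n7 to n0
  n9←n8: walk n8→n6 to n0
  DF(n0)=∅
  DF(n1)={n3,n6,n7}
  DF(n2)={n3,n6,n7}
  DF(n3)={n6,n7,n9}
  DF(n4)={n6,n7,n9}
  DF(n5)={n6,n7,n9}
  DF(n6)={n9}
  DF(n7)={n9}
  DF(n8)={n9}
  DF(n9)=∅

DF(n3) = ["n6", "n7", "n9"]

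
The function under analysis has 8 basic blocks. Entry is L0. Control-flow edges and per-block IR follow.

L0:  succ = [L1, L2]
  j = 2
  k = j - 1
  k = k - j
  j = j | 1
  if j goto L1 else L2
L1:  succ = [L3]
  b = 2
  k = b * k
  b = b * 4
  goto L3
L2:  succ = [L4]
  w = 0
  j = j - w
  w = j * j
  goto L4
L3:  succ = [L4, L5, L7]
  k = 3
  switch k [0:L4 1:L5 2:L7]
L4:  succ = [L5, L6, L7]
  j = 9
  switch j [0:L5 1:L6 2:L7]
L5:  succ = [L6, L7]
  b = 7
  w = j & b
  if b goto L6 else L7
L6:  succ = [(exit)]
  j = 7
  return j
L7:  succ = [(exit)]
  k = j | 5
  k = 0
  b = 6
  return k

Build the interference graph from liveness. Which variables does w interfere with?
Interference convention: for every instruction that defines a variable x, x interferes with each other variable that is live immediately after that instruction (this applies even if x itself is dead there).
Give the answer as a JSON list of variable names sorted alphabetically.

Block summaries:
  L0: def={j,k} ue=∅
  L1: def={b,k} ue={k}
  L2: def={j,w} ue={j}
  L3: def={k} ue=∅
  L4: def={j} ue=∅
  L5: def={b,w} ue={j}
  L6: def={j} ue=∅
  L7: def={b,k} ue={j}

Backward fixpoint:
  L0 li=∅ lo={j,k}
  L1 li={j,k} lo={j}
  L2 li={j} lo=∅
  L3 li={j} lo={j}
  L4 li=∅ lo={j}
  L5 li={j} lo={j}
  L6 li=∅ lo=∅
  L7 li={j} lo=∅

Conflict graph:
  b↔{j,k,w}
  j↔{b,k,w}
  k↔{b,j}
  w↔{b,j}

N(w) = ["b", "j"]

Answer: ["b", "j"]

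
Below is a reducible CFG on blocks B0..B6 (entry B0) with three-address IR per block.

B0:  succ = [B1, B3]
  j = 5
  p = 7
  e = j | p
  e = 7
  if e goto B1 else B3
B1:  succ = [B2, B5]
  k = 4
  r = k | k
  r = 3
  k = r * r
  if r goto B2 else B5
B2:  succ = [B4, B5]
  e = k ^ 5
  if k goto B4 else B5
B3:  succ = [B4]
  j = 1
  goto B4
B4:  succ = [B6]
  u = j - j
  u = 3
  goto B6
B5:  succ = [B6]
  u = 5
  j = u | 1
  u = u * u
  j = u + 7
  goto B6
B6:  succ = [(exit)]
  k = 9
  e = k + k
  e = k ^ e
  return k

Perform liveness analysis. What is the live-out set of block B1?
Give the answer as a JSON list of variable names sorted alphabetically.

Answer: ["j", "k"]

Derivation:
Block summaries:
  B0: def={e,j,p} ue=∅
  B1: def={k,r} ue=∅
  B2: def={e} ue={k}
  B3: def={j} ue=∅
  B4: def={u} ue={j}
  B5: def={j,u} ue=∅
  B6: def={e,k} ue=∅

Backward fixpoint:
  B0: in=∅ out={j}
  B1: in={j} out={j,k}
  B2: in={j,k} out={j}
  B3: in=∅ out={j}
  B4: in={j} out=∅
  B5: in=∅ out=∅
  B6: in=∅ out=∅

live-out(B1) = ["j", "k"]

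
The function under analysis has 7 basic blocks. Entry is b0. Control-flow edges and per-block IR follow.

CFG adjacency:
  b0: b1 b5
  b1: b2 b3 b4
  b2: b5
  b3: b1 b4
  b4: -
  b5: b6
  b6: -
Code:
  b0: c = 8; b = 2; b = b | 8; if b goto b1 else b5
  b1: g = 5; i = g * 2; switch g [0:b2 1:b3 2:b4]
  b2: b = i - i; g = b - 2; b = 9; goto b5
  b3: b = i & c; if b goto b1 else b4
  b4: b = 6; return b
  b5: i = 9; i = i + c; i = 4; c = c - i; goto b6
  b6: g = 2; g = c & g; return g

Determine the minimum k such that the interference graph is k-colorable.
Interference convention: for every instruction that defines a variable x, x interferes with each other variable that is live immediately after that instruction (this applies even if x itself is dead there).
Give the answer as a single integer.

Per-block:
  b0 def {b,c} use ∅
  b1 def {g,i} use ∅
  b2 def {b,g} use {i}
  b3 def {b} use {c,i}
  b4 def {b} use ∅
  b5 def {c,i} use {c}
  b6 def {g} use {c}

Live sets:
  b0 li=∅ lo={c}
  b1 li={c} lo={c,i}
  b2 li={c,i} lo={c}
  b3 li={c,i} lo={c}
  b4 li=∅ lo=∅
  b5 li={c} lo={c}
  b6 li={c} lo=∅

Interfere edges:
  b↔{c}
  c↔{b,g,i}
  g↔{c,i}
  i↔{c,g}

Chromatic number:
  clique {c,g,i} ⇒ need ≥ 3
  3-colouring: R0={c}  R1={b,g}  R2={i}
  χ = 3

Answer: 3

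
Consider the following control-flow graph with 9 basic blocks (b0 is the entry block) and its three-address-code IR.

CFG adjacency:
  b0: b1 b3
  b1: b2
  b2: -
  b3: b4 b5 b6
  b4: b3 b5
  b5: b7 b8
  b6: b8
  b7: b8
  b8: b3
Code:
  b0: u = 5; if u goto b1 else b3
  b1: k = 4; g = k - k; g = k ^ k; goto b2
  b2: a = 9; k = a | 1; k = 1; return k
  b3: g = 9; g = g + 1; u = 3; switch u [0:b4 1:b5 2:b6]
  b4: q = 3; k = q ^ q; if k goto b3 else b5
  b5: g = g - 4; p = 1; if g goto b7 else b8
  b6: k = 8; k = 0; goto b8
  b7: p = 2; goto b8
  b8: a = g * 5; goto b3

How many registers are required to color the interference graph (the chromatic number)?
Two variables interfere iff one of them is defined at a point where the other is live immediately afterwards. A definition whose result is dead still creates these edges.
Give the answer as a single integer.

Block summaries:
  b0: def={u} ue=∅
  b1: def={g,k} ue=∅
  b2: def={a,k} ue=∅
  b3: def={g,u} ue=∅
  b4: def={k,q} ue=∅
  b5: def={g,p} ue={g}
  b6: def={k} ue=∅
  b7: def={p} ue=∅
  b8: def={a} ue={g}

Liveness:
  b0 li=∅ lo=∅
  b1 li=∅ lo=∅
  b2 li=∅ lo=∅
  b3 li=∅ lo={g}
  b4 li={g} lo={g}
  b5 li={g} lo={g}
  b6 li={g} lo={g}
  b7 li={g} lo={g}
  b8 li={g} lo=∅

Conflict graph:
  a: ∅
  g: {k,p,q,u}
  k: {g}
  p: {g}
  q: {g}
  u: {g}

Colouring:
  lower bound: {g,k} mutually conflict ⇒ χ ≥ 2
  2-colouring: r0={a,g}  r1={k,p,q,u}
  χ = 2

Answer: 2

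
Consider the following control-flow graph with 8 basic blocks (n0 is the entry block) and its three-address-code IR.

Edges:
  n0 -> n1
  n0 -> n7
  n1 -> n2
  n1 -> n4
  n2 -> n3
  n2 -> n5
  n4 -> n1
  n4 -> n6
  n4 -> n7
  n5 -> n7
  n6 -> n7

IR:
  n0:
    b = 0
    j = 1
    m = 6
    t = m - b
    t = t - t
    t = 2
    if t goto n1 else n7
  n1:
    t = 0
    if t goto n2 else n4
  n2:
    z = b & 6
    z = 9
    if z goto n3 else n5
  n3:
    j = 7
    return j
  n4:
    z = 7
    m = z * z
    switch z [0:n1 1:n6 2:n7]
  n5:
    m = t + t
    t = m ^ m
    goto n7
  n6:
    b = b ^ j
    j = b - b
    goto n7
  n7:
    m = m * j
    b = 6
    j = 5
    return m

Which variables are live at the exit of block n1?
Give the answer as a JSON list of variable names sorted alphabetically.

Answer: ["b", "j", "t"]

Derivation:
Block summaries:
  n0: {b,j,m,t} / ∅
  n1: {t} / ∅
  n2: {z} / {b}
  n3: {j} / ∅
  n4: {m,z} / ∅
  n5: {m,t} / {t}
  n6: {b,j} / {b,j}
  n7: {b,j,m} / {j,m}

Live sets:
  n0 li=∅ lo={b,j,m}
  n1 li={b,j} lo={b,j,t}
  n2 li={b,j,t} lo={j,t}
  n3 li=∅ lo=∅
  n4 li={b,j} lo={b,j,m}
  n5 li={j,t} lo={j,m}
  n6 li={b,j,m} lo={j,m}
  n7 li={j,m} lo=∅

live-out(n1) = ["b", "j", "t"]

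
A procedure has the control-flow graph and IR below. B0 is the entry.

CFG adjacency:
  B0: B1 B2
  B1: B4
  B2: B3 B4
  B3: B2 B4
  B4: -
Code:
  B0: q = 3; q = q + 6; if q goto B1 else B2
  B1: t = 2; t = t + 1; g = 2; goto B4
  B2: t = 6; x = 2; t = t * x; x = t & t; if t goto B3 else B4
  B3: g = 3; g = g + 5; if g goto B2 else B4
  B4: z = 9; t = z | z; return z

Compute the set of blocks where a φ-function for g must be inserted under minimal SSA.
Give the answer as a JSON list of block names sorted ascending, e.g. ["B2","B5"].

Answer: ["B2", "B4"]

Derivation:
idom tree: B1←B0 B2←B0 B3←B2 B4←B0
Join-block Dom:
  B2: preds {B0,B3}: {B0} ∩ {B0,B2,B3} = {B0}; idom=B0
  B4: preds {B1,B2,B3}: {B0,B1} ∩ {B0,B2} ∩ {B0,B2,B3} = {B0}; idom=B0

Frontier:
  B2←B0: walk · to B0
  B2←B3: walk B3→B2 to B0
  B4←B1: walk B1 to B0
  B4←B2: walk B2 to B0
  B4←B3: walk B3→B2 to B0
  B0: DF=∅
  B1: DF={B4}
  B2: DF={B2,B4}
  B3: DF={B2,B4}
  B4: DF=∅

φ for g: defs {B1,B3}
  DF⁺ = {B2,B4}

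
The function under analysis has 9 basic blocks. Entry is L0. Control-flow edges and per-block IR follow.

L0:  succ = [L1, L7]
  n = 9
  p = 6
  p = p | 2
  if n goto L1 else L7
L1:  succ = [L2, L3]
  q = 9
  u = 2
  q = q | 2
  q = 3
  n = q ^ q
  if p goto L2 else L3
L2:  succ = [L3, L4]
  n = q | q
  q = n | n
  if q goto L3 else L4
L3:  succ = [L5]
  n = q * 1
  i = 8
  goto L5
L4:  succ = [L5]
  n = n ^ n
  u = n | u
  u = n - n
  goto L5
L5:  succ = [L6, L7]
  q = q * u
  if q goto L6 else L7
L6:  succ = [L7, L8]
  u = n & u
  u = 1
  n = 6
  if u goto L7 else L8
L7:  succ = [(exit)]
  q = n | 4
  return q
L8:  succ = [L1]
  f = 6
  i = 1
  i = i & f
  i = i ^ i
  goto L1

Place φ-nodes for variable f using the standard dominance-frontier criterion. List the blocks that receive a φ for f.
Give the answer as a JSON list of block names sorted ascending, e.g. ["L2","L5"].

Answer: ["L1", "L7"]

Analysis:
idom tree: L1←L0 L2←L1 L3←L1 L4←L2 L5←L1 L6←L5 L7←L0 L8←L6
Dom∩ at merges:
  L1: preds {L0,L8}: {L0} ∩ {L0,L1,L5,L6,L8} = {L0}; idom=L0
  L3: preds {L1,L2}: {L0,L1} ∩ {L0,L1,L2} = {L0,L1}; idom=L1
  L5: preds {L3,L4}: {L0,L1,L3} ∩ {L0,L1,L2,L4} = {L0,L1}; idom=L1
  L7: preds {L0,L5,L6}: {L0} ∩ {L0,L1,L5} ∩ {L0,L1,L5,L6} = {L0}; idom=L0

DF walk-up:
  join L1 pred L0: · stop@L0
  join L1 pred L8: L8→L6→L5→L1 stop@L0
  join L3 pred L1: · stop@L1
  join L3 pred L2: L2 stop@L1
  join L5 pred L3: L3 stop@L1
  join L5 pred L4: L4→L2 stop@L1
  join L7 pred L0: · stop@L0
  join L7 pred L5: L5→L1 stop@L0
  join L7 pred L6: L6→L5→L1 stop@L0
  L0: DF=∅
  L1: DF={L1,L7}
  L2: DF={L3,L5}
  L3: DF={L5}
  L4: DF={L5}
  L5: DF={L1,L7}
  L6: DF={L1,L7}
  L7: DF=∅
  L8: DF={L1}

φ for f: defs {L8}
  DF⁺ = {L1,L7}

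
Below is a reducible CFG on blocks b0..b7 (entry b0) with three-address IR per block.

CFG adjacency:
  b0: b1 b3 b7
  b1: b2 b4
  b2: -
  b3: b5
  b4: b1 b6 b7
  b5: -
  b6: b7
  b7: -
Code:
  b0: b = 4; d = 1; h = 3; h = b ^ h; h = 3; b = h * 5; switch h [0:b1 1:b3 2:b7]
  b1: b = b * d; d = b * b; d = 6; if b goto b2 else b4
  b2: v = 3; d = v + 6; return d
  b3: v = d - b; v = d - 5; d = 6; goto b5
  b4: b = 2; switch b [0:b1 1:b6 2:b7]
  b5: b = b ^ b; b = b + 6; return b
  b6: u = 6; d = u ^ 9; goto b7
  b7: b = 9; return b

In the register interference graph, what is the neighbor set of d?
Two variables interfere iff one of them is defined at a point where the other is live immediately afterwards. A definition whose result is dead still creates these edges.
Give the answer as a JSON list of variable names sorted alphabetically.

Per-block:
  b0: def={b,d,h} ue=∅
  b1: def={b,d} ue={b,d}
  b2: def={d,v} ue=∅
  b3: def={d,v} ue={b,d}
  b4: def={b} ue=∅
  b5: def={b} ue={b}
  b6: def={d,u} ue=∅
  b7: def={b} ue=∅

Liveness:
  b0 li=∅ lo={b,d}
  b1 li={b,d} lo={d}
  b2 li=∅ lo=∅
  b3 li={b,d} lo={b}
  b4 li={d} lo={b,d}
  b5 li={b} lo=∅
  b6 li=∅ lo=∅
  b7 li=∅ lo=∅

Conflict graph:
  b — {d,h,v}
  d — {b,h,v}
  h — {b,d}
  u — ∅
  v — {b,d}

N(d) = ["b", "h", "v"]

Answer: ["b", "h", "v"]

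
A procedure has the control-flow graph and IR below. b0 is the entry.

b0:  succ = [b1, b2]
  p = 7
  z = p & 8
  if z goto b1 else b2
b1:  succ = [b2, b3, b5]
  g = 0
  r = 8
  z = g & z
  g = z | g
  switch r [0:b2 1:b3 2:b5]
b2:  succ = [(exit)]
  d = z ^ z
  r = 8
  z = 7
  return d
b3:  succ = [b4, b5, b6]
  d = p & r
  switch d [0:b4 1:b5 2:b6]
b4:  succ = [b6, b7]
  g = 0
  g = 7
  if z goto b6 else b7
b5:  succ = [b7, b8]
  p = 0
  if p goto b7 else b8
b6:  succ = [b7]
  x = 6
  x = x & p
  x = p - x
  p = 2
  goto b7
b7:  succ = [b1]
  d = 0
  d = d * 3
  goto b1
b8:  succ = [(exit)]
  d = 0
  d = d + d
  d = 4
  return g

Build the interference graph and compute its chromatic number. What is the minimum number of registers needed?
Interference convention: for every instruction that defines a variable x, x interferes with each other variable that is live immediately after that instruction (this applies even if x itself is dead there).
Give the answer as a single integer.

Answer: 5

Analysis:
def/use:
  b0 def {p,z} use ∅
  b1 def {g,r,z} use {z}
  b2 def {d,r,z} use {z}
  b3 def {d} use {p,r}
  b4 def {g} use {z}
  b5 def {p} use ∅
  b6 def {p,x} use {p}
  b7 def {d} use ∅
  b8 def {d} use {g}

Backward fixpoint:
  b0 li=∅ lo={p,z}
  b1 li={p,z} lo={g,p,r,z}
  b2 li={z} lo=∅
  b3 li={g,p,r,z} lo={g,p,z}
  b4 li={p,z} lo={p,z}
  b5 li={g,z} lo={g,p,z}
  b6 li={p,z} lo={p,z}
  b7 li={p,z} lo={p,z}
  b8 li={g} lo=∅

Interference:
  d↔{g,p,r,z}
  g↔{d,p,r,z}
  p↔{d,g,r,x,z}
  r↔{d,g,p,z}
  x↔{p,z}
  z↔{d,g,p,r,x}

Colouring:
  {d,g,p,r,z} pairwise interfere (5-clique) ⇒ χ ≥ 5
  assign d→r2 g→r3 p→r0 r→r4 x→r2 z→r1 — no edge inside a register ⇒ χ ≤ 5
  χ = 5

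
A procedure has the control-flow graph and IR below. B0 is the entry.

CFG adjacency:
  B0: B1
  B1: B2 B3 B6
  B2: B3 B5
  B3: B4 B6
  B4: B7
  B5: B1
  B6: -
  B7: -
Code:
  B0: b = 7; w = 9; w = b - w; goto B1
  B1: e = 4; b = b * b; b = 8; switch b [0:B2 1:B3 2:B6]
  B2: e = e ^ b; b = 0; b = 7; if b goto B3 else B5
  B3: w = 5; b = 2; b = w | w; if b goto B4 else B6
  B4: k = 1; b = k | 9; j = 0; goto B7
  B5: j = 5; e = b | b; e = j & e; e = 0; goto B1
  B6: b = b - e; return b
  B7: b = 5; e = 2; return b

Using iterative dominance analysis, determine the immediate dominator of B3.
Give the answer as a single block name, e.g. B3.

Answer: B1

Analysis:
idom tree: B1←B0 B2←B1 B3←B1 B4←B3 B5←B2 B6←B1 B7←B4
Dom at joins:
  B1: preds {B0,B5}: {B0} ∩ {B0,B1,B2,B5} = {B0}; idom=B0
  B3: preds {B1,B2}: {B0,B1} ∩ {B0,B1,B2} = {B0,B1}; idom=B1
  B6: preds {B1,B3}: {B0,B1} ∩ {B0,B1,B3} = {B0,B1}; idom=B1

idom(B3) = B1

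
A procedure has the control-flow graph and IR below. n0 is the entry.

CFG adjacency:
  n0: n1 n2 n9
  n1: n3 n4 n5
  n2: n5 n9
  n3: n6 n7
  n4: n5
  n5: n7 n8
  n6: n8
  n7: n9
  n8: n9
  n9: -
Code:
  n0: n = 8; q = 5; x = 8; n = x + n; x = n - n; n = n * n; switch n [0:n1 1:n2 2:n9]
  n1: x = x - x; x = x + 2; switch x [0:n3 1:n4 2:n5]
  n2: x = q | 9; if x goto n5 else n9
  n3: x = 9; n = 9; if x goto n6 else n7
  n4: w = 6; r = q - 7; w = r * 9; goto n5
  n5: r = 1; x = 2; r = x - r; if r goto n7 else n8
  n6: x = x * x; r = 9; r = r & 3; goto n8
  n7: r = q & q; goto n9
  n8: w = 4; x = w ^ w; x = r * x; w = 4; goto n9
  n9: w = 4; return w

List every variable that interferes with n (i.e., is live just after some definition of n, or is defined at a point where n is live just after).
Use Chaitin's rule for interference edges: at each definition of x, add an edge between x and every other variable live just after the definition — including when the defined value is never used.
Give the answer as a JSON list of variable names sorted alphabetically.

Per-block:
  n0 def {n,q,x} use ∅
  n1 def {x} use {x}
  n2 def {x} use {q}
  n3 def {n,x} use ∅
  n4 def {r,w} use {q}
  n5 def {r,x} use ∅
  n6 def {r,x} use {x}
  n7 def {r} use {q}
  n8 def {w,x} use {r}
  n9 def {w} use ∅

Backward fixpoint:
  live n0: ∅→{q,x}
  live n1: {q,x}→{q}
  live n2: {q}→{q}
  live n3: {q}→{q,x}
  live n4: {q}→{q}
  live n5: {q}→{q,r}
  live n6: {x}→{r}
  live n7: {q}→∅
  live n8: {r}→∅
  live n9: ∅→∅

Interference:
  n↔{q,x}
  q↔{n,r,w,x}
  r↔{q,w,x}
  w↔{q,r}
  x↔{n,q,r}

N(n) = ["q", "x"]

Answer: ["q", "x"]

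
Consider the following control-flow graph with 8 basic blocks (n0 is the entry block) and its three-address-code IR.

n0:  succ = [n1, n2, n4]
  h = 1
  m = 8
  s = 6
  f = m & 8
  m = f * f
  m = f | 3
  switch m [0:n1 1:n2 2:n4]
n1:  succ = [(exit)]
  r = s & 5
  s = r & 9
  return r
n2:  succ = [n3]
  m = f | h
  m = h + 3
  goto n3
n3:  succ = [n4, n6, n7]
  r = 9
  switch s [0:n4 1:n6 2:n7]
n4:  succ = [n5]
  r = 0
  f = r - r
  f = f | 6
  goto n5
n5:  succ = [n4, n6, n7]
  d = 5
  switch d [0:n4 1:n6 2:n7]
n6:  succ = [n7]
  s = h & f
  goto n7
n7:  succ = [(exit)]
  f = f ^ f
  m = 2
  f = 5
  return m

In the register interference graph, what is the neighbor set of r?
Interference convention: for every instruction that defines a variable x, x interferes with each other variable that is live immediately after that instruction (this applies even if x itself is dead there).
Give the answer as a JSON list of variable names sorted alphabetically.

Answer: ["f", "h", "s"]

Derivation:
Block summaries:
  n0: def={f,h,m,s} ue=∅
  n1: def={r,s} ue={s}
  n2: def={m} ue={f,h}
  n3: def={r} ue={s}
  n4: def={f,r} ue=∅
  n5: def={d} ue=∅
  n6: def={s} ue={f,h}
  n7: def={f,m} ue={f}

Live sets:
  n0: in=∅ out={f,h,s}
  n1: in={s} out=∅
  n2: in={f,h,s} out={f,h,s}
  n3: in={f,h,s} out={f,h}
  n4: in={h} out={f,h}
  n5: in={f,h} out={f,h}
  n6: in={f,h} out={f}
  n7: in={f} out=∅

Conflict graph:
  d: {f,h}
  f: {d,h,m,r,s}
  h: {d,f,m,r,s}
  m: {f,h,s}
  r: {f,h,s}
  s: {f,h,m,r}

N(r) = ["f", "h", "s"]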